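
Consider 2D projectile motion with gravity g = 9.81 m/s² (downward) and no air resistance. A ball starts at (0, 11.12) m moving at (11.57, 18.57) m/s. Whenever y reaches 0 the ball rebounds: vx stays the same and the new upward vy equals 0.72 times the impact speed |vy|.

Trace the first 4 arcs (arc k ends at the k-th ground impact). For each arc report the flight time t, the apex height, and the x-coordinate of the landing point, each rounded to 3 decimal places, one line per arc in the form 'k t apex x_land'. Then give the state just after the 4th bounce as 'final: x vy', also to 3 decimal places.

Arc 1: start y=11.120, vy=18.570 → t=4.312, apex=28.696, x_land=49.887, impact vy=-23.728
  bounce: vy ← 0.72·23.728 = 17.084
Arc 2: start y=0.000, vy=17.084 → t=3.483, apex=14.876, x_land=90.185, impact vy=-17.084
  bounce: vy ← 0.72·17.084 = 12.301
Arc 3: start y=0.000, vy=12.301 → t=2.508, apex=7.712, x_land=119.200, impact vy=-12.301
  bounce: vy ← 0.72·12.301 = 8.856
Arc 4: start y=0.000, vy=8.856 → t=1.806, apex=3.998, x_land=140.091, impact vy=-8.856
  bounce: vy ← 0.72·8.856 = 6.377

1 4.312 28.696 49.887
2 3.483 14.876 90.185
3 2.508 7.712 119.200
4 1.806 3.998 140.091
final: 140.091 6.377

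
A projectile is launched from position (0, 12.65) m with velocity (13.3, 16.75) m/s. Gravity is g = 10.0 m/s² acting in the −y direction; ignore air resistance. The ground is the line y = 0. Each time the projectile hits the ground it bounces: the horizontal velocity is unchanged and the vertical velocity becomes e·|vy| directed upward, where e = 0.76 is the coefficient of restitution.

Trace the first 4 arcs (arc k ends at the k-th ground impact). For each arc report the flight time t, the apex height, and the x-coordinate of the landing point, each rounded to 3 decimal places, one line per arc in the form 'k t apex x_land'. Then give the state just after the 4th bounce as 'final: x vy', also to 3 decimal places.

1 3.985 26.678 52.999
2 3.511 15.409 99.696
3 2.668 8.900 135.186
4 2.028 5.141 162.158
final: 162.158 7.706

Arc 1: start y=12.650, vy=16.750 → t=3.985, apex=26.678, x_land=52.999, impact vy=-23.099
  bounce: vy ← 0.76·23.099 = 17.555
Arc 2: start y=0.000, vy=17.555 → t=3.511, apex=15.409, x_land=99.696, impact vy=-17.555
  bounce: vy ← 0.76·17.555 = 13.342
Arc 3: start y=0.000, vy=13.342 → t=2.668, apex=8.900, x_land=135.186, impact vy=-13.342
  bounce: vy ← 0.76·13.342 = 10.140
Arc 4: start y=0.000, vy=10.140 → t=2.028, apex=5.141, x_land=162.158, impact vy=-10.140
  bounce: vy ← 0.76·10.140 = 7.706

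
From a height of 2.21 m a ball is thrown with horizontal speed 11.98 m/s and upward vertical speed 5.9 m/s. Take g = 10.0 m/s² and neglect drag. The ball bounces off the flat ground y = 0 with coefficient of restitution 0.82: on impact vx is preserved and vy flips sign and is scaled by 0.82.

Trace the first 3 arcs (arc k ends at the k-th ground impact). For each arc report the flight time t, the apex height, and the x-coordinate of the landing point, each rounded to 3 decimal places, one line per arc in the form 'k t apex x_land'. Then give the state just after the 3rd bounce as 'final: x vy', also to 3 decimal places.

1 1.479 3.950 17.717
2 1.458 2.656 35.181
3 1.195 1.786 49.501
final: 49.501 4.901

Arc 1: start y=2.210, vy=5.900 → t=1.479, apex=3.950, x_land=17.717, impact vy=-8.889
  bounce: vy ← 0.82·8.889 = 7.289
Arc 2: start y=0.000, vy=7.289 → t=1.458, apex=2.656, x_land=35.181, impact vy=-7.289
  bounce: vy ← 0.82·7.289 = 5.977
Arc 3: start y=0.000, vy=5.977 → t=1.195, apex=1.786, x_land=49.501, impact vy=-5.977
  bounce: vy ← 0.82·5.977 = 4.901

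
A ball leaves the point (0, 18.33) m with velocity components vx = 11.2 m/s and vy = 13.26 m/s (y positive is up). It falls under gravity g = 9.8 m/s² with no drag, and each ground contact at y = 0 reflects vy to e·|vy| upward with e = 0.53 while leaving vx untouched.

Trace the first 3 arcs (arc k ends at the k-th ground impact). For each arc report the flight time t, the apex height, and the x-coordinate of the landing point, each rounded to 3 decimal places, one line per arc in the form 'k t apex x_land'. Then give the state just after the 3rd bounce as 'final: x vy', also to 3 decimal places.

1 3.713 27.301 41.591
2 2.502 7.669 69.614
3 1.326 2.154 84.466
final: 84.466 3.444

Arc 1: start y=18.330, vy=13.260 → t=3.713, apex=27.301, x_land=41.591, impact vy=-23.132
  bounce: vy ← 0.53·23.132 = 12.260
Arc 2: start y=0.000, vy=12.260 → t=2.502, apex=7.669, x_land=69.614, impact vy=-12.260
  bounce: vy ← 0.53·12.260 = 6.498
Arc 3: start y=0.000, vy=6.498 → t=1.326, apex=2.154, x_land=84.466, impact vy=-6.498
  bounce: vy ← 0.53·6.498 = 3.444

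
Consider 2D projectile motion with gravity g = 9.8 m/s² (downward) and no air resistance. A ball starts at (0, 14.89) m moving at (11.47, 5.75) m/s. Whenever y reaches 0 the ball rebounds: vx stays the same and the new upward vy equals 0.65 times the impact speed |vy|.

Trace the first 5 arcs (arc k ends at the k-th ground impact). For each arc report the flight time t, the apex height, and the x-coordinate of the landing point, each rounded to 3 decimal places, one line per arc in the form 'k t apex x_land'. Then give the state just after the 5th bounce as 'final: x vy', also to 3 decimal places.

1 2.426 16.577 27.827
2 2.391 7.004 55.252
3 1.554 2.959 73.079
4 1.010 1.250 84.667
5 0.657 0.528 92.199
final: 92.199 2.091

Arc 1: start y=14.890, vy=5.750 → t=2.426, apex=16.577, x_land=27.827, impact vy=-18.025
  bounce: vy ← 0.65·18.025 = 11.716
Arc 2: start y=0.000, vy=11.716 → t=2.391, apex=7.004, x_land=55.252, impact vy=-11.716
  bounce: vy ← 0.65·11.716 = 7.616
Arc 3: start y=0.000, vy=7.616 → t=1.554, apex=2.959, x_land=73.079, impact vy=-7.616
  bounce: vy ← 0.65·7.616 = 4.950
Arc 4: start y=0.000, vy=4.950 → t=1.010, apex=1.250, x_land=84.667, impact vy=-4.950
  bounce: vy ← 0.65·4.950 = 3.218
Arc 5: start y=0.000, vy=3.218 → t=0.657, apex=0.528, x_land=92.199, impact vy=-3.218
  bounce: vy ← 0.65·3.218 = 2.091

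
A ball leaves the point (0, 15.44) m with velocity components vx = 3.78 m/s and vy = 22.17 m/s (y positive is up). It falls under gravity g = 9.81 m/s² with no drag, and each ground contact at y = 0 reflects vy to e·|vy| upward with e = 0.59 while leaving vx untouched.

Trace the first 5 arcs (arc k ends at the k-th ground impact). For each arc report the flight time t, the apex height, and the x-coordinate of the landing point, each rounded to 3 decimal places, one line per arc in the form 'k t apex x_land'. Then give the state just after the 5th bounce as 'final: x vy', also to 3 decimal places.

1 5.133 40.491 19.403
2 3.390 14.095 32.219
3 2.000 4.906 39.780
4 1.180 1.708 44.241
5 0.696 0.595 46.873
final: 46.873 2.015

Arc 1: start y=15.440, vy=22.170 → t=5.133, apex=40.491, x_land=19.403, impact vy=-28.186
  bounce: vy ← 0.59·28.186 = 16.630
Arc 2: start y=0.000, vy=16.630 → t=3.390, apex=14.095, x_land=32.219, impact vy=-16.630
  bounce: vy ← 0.59·16.630 = 9.811
Arc 3: start y=0.000, vy=9.811 → t=2.000, apex=4.906, x_land=39.780, impact vy=-9.811
  bounce: vy ← 0.59·9.811 = 5.789
Arc 4: start y=0.000, vy=5.789 → t=1.180, apex=1.708, x_land=44.241, impact vy=-5.789
  bounce: vy ← 0.59·5.789 = 3.415
Arc 5: start y=0.000, vy=3.415 → t=0.696, apex=0.595, x_land=46.873, impact vy=-3.415
  bounce: vy ← 0.59·3.415 = 2.015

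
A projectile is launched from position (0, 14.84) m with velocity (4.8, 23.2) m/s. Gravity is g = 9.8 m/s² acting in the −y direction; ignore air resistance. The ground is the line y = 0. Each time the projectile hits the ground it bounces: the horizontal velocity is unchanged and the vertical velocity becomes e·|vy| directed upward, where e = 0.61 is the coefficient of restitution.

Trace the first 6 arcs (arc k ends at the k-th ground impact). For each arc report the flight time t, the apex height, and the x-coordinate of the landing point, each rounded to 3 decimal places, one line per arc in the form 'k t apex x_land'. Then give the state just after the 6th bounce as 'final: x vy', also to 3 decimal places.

1 5.306 42.301 25.467
2 3.585 15.740 42.673
3 2.187 5.857 53.168
4 1.334 2.179 59.571
5 0.814 0.811 63.476
6 0.496 0.302 65.858
final: 65.858 1.483

Arc 1: start y=14.840, vy=23.200 → t=5.306, apex=42.301, x_land=25.467, impact vy=-28.794
  bounce: vy ← 0.61·28.794 = 17.564
Arc 2: start y=0.000, vy=17.564 → t=3.585, apex=15.740, x_land=42.673, impact vy=-17.564
  bounce: vy ← 0.61·17.564 = 10.714
Arc 3: start y=0.000, vy=10.714 → t=2.187, apex=5.857, x_land=53.168, impact vy=-10.714
  bounce: vy ← 0.61·10.714 = 6.536
Arc 4: start y=0.000, vy=6.536 → t=1.334, apex=2.179, x_land=59.571, impact vy=-6.536
  bounce: vy ← 0.61·6.536 = 3.987
Arc 5: start y=0.000, vy=3.987 → t=0.814, apex=0.811, x_land=63.476, impact vy=-3.987
  bounce: vy ← 0.61·3.987 = 2.432
Arc 6: start y=0.000, vy=2.432 → t=0.496, apex=0.302, x_land=65.858, impact vy=-2.432
  bounce: vy ← 0.61·2.432 = 1.483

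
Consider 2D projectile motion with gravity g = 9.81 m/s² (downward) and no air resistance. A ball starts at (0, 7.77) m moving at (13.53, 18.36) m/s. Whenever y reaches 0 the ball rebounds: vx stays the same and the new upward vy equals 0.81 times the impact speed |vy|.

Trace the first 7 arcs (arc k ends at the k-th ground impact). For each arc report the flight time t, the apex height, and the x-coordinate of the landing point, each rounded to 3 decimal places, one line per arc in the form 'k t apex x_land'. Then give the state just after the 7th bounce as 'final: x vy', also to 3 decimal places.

Arc 1: start y=7.770, vy=18.360 → t=4.127, apex=24.951, x_land=55.838, impact vy=-22.125
  bounce: vy ← 0.81·22.125 = 17.922
Arc 2: start y=0.000, vy=17.922 → t=3.654, apex=16.370, x_land=105.273, impact vy=-17.922
  bounce: vy ← 0.81·17.922 = 14.517
Arc 3: start y=0.000, vy=14.517 → t=2.960, apex=10.741, x_land=145.316, impact vy=-14.517
  bounce: vy ← 0.81·14.517 = 11.758
Arc 4: start y=0.000, vy=11.758 → t=2.397, apex=7.047, x_land=177.750, impact vy=-11.758
  bounce: vy ← 0.81·11.758 = 9.524
Arc 5: start y=0.000, vy=9.524 → t=1.942, apex=4.623, x_land=204.022, impact vy=-9.524
  bounce: vy ← 0.81·9.524 = 7.715
Arc 6: start y=0.000, vy=7.715 → t=1.573, apex=3.033, x_land=225.302, impact vy=-7.715
  bounce: vy ← 0.81·7.715 = 6.249
Arc 7: start y=0.000, vy=6.249 → t=1.274, apex=1.990, x_land=242.539, impact vy=-6.249
  bounce: vy ← 0.81·6.249 = 5.062

1 4.127 24.951 55.838
2 3.654 16.370 105.273
3 2.960 10.741 145.316
4 2.397 7.047 177.750
5 1.942 4.623 204.022
6 1.573 3.033 225.302
7 1.274 1.990 242.539
final: 242.539 5.062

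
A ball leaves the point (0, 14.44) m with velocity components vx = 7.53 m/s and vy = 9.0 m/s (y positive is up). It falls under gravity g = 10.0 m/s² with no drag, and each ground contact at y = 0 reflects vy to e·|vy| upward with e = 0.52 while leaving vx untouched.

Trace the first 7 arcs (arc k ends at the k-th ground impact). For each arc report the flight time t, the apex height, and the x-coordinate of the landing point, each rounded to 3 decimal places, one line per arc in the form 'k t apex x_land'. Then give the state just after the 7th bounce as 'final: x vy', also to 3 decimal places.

Arc 1: start y=14.440, vy=9.000 → t=2.823, apex=18.490, x_land=21.257, impact vy=-19.230
  bounce: vy ← 0.52·19.230 = 10.000
Arc 2: start y=0.000, vy=10.000 → t=2.000, apex=5.000, x_land=36.317, impact vy=-10.000
  bounce: vy ← 0.52·10.000 = 5.200
Arc 3: start y=0.000, vy=5.200 → t=1.040, apex=1.352, x_land=44.148, impact vy=-5.200
  bounce: vy ← 0.52·5.200 = 2.704
Arc 4: start y=0.000, vy=2.704 → t=0.541, apex=0.366, x_land=48.220, impact vy=-2.704
  bounce: vy ← 0.52·2.704 = 1.406
Arc 5: start y=0.000, vy=1.406 → t=0.281, apex=0.099, x_land=50.337, impact vy=-1.406
  bounce: vy ← 0.52·1.406 = 0.731
Arc 6: start y=0.000, vy=0.731 → t=0.146, apex=0.027, x_land=51.439, impact vy=-0.731
  bounce: vy ← 0.52·0.731 = 0.380
Arc 7: start y=0.000, vy=0.380 → t=0.076, apex=0.007, x_land=52.011, impact vy=-0.380
  bounce: vy ← 0.52·0.380 = 0.198

1 2.823 18.490 21.257
2 2.000 5.000 36.317
3 1.040 1.352 44.148
4 0.541 0.366 48.220
5 0.281 0.099 50.337
6 0.146 0.027 51.439
7 0.076 0.007 52.011
final: 52.011 0.198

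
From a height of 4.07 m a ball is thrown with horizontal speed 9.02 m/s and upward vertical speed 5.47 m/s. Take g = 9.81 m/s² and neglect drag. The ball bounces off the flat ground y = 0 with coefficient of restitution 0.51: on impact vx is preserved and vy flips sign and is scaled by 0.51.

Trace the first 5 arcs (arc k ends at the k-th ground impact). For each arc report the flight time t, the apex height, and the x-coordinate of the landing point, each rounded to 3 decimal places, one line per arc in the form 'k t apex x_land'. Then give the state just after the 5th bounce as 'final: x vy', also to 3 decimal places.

1 1.626 5.595 14.663
2 1.089 1.455 24.489
3 0.556 0.379 29.501
4 0.283 0.098 32.057
5 0.145 0.026 33.360
final: 33.360 0.361

Arc 1: start y=4.070, vy=5.470 → t=1.626, apex=5.595, x_land=14.663, impact vy=-10.477
  bounce: vy ← 0.51·10.477 = 5.343
Arc 2: start y=0.000, vy=5.343 → t=1.089, apex=1.455, x_land=24.489, impact vy=-5.343
  bounce: vy ← 0.51·5.343 = 2.725
Arc 3: start y=0.000, vy=2.725 → t=0.556, apex=0.379, x_land=29.501, impact vy=-2.725
  bounce: vy ← 0.51·2.725 = 1.390
Arc 4: start y=0.000, vy=1.390 → t=0.283, apex=0.098, x_land=32.057, impact vy=-1.390
  bounce: vy ← 0.51·1.390 = 0.709
Arc 5: start y=0.000, vy=0.709 → t=0.145, apex=0.026, x_land=33.360, impact vy=-0.709
  bounce: vy ← 0.51·0.709 = 0.361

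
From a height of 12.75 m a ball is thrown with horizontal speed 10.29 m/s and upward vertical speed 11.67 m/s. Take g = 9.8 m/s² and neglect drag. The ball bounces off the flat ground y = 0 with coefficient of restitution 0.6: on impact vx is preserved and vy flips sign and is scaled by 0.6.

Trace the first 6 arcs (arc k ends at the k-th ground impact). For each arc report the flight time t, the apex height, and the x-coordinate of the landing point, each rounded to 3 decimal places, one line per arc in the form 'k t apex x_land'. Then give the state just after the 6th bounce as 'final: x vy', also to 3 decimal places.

Arc 1: start y=12.750, vy=11.670 → t=3.196, apex=19.698, x_land=32.885, impact vy=-19.649
  bounce: vy ← 0.6·19.649 = 11.789
Arc 2: start y=0.000, vy=11.789 → t=2.406, apex=7.091, x_land=57.643, impact vy=-11.789
  bounce: vy ← 0.6·11.789 = 7.074
Arc 3: start y=0.000, vy=7.074 → t=1.444, apex=2.553, x_land=72.498, impact vy=-7.074
  bounce: vy ← 0.6·7.074 = 4.244
Arc 4: start y=0.000, vy=4.244 → t=0.866, apex=0.919, x_land=81.411, impact vy=-4.244
  bounce: vy ← 0.6·4.244 = 2.547
Arc 5: start y=0.000, vy=2.547 → t=0.520, apex=0.331, x_land=86.758, impact vy=-2.547
  bounce: vy ← 0.6·2.547 = 1.528
Arc 6: start y=0.000, vy=1.528 → t=0.312, apex=0.119, x_land=89.967, impact vy=-1.528
  bounce: vy ← 0.6·1.528 = 0.917

1 3.196 19.698 32.885
2 2.406 7.091 57.643
3 1.444 2.553 72.498
4 0.866 0.919 81.411
5 0.520 0.331 86.758
6 0.312 0.119 89.967
final: 89.967 0.917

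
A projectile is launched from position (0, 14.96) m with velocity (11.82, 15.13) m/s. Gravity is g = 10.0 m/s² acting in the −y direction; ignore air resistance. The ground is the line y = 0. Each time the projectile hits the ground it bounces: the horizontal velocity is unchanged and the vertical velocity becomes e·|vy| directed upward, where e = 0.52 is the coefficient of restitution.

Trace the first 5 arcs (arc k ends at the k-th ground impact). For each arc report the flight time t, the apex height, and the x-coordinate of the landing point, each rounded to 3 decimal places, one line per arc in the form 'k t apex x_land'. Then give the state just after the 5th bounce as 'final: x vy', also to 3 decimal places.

1 3.811 26.406 45.047
2 2.390 7.140 73.297
3 1.243 1.931 87.987
4 0.646 0.522 95.625
5 0.336 0.141 99.598
final: 99.598 0.874

Arc 1: start y=14.960, vy=15.130 → t=3.811, apex=26.406, x_land=45.047, impact vy=-22.981
  bounce: vy ← 0.52·22.981 = 11.950
Arc 2: start y=0.000, vy=11.950 → t=2.390, apex=7.140, x_land=73.297, impact vy=-11.950
  bounce: vy ← 0.52·11.950 = 6.214
Arc 3: start y=0.000, vy=6.214 → t=1.243, apex=1.931, x_land=87.987, impact vy=-6.214
  bounce: vy ← 0.52·6.214 = 3.231
Arc 4: start y=0.000, vy=3.231 → t=0.646, apex=0.522, x_land=95.625, impact vy=-3.231
  bounce: vy ← 0.52·3.231 = 1.680
Arc 5: start y=0.000, vy=1.680 → t=0.336, apex=0.141, x_land=99.598, impact vy=-1.680
  bounce: vy ← 0.52·1.680 = 0.874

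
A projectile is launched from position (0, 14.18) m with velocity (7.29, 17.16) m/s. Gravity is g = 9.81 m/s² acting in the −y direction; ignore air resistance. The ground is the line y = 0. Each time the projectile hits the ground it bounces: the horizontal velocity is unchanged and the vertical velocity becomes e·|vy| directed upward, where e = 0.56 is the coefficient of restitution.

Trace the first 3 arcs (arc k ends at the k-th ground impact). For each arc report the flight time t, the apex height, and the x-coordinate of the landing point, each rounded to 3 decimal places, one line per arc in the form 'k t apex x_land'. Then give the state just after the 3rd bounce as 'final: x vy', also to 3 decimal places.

Arc 1: start y=14.180, vy=17.160 → t=4.189, apex=29.188, x_land=30.535, impact vy=-23.931
  bounce: vy ← 0.56·23.931 = 13.401
Arc 2: start y=0.000, vy=13.401 → t=2.732, apex=9.153, x_land=50.453, impact vy=-13.401
  bounce: vy ← 0.56·13.401 = 7.505
Arc 3: start y=0.000, vy=7.505 → t=1.530, apex=2.871, x_land=61.606, impact vy=-7.505
  bounce: vy ← 0.56·7.505 = 4.203

1 4.189 29.188 30.535
2 2.732 9.153 50.453
3 1.530 2.871 61.606
final: 61.606 4.203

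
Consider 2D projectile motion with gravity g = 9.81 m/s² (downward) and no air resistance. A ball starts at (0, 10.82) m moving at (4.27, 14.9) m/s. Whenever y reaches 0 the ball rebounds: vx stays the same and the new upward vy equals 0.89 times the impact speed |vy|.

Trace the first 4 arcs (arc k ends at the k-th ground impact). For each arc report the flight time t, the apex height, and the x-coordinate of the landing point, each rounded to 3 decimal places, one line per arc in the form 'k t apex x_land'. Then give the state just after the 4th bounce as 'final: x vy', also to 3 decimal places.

Arc 1: start y=10.820, vy=14.900 → t=3.643, apex=22.135, x_land=15.556, impact vy=-20.840
  bounce: vy ← 0.89·20.840 = 18.547
Arc 2: start y=0.000, vy=18.547 → t=3.781, apex=17.534, x_land=31.703, impact vy=-18.547
  bounce: vy ← 0.89·18.547 = 16.507
Arc 3: start y=0.000, vy=16.507 → t=3.365, apex=13.888, x_land=46.073, impact vy=-16.507
  bounce: vy ← 0.89·16.507 = 14.691
Arc 4: start y=0.000, vy=14.691 → t=2.995, apex=11.001, x_land=58.862, impact vy=-14.691
  bounce: vy ← 0.89·14.691 = 13.075

1 3.643 22.135 15.556
2 3.781 17.534 31.703
3 3.365 13.888 46.073
4 2.995 11.001 58.862
final: 58.862 13.075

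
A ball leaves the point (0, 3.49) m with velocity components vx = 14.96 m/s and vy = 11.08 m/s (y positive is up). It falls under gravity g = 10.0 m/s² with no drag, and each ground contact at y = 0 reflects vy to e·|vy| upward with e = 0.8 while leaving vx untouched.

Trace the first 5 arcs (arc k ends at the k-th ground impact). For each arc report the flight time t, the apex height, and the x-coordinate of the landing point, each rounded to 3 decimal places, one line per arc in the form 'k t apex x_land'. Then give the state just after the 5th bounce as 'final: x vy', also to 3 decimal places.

Arc 1: start y=3.490, vy=11.080 → t=2.496, apex=9.628, x_land=37.335, impact vy=-13.877
  bounce: vy ← 0.8·13.877 = 11.101
Arc 2: start y=0.000, vy=11.101 → t=2.220, apex=6.162, x_land=70.551, impact vy=-11.101
  bounce: vy ← 0.8·11.101 = 8.881
Arc 3: start y=0.000, vy=8.881 → t=1.776, apex=3.944, x_land=97.123, impact vy=-8.881
  bounce: vy ← 0.8·8.881 = 7.105
Arc 4: start y=0.000, vy=7.105 → t=1.421, apex=2.524, x_land=118.381, impact vy=-7.105
  bounce: vy ← 0.8·7.105 = 5.684
Arc 5: start y=0.000, vy=5.684 → t=1.137, apex=1.615, x_land=135.388, impact vy=-5.684
  bounce: vy ← 0.8·5.684 = 4.547

1 2.496 9.628 37.335
2 2.220 6.162 70.551
3 1.776 3.944 97.123
4 1.421 2.524 118.381
5 1.137 1.615 135.388
final: 135.388 4.547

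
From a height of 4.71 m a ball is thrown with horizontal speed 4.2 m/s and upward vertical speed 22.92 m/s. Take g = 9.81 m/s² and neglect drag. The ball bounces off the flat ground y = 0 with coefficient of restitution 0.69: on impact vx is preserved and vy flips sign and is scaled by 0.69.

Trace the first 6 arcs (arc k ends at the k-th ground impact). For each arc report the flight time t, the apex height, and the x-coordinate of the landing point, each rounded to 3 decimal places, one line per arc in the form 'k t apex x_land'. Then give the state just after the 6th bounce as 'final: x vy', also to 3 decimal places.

1 4.870 31.485 20.454
2 3.496 14.990 35.138
3 2.412 7.137 45.271
4 1.665 3.398 52.262
5 1.149 1.618 57.086
6 0.793 0.770 60.415
final: 60.415 2.682

Arc 1: start y=4.710, vy=22.920 → t=4.870, apex=31.485, x_land=20.454, impact vy=-24.854
  bounce: vy ← 0.69·24.854 = 17.149
Arc 2: start y=0.000, vy=17.149 → t=3.496, apex=14.990, x_land=35.138, impact vy=-17.149
  bounce: vy ← 0.69·17.149 = 11.833
Arc 3: start y=0.000, vy=11.833 → t=2.412, apex=7.137, x_land=45.271, impact vy=-11.833
  bounce: vy ← 0.69·11.833 = 8.165
Arc 4: start y=0.000, vy=8.165 → t=1.665, apex=3.398, x_land=52.262, impact vy=-8.165
  bounce: vy ← 0.69·8.165 = 5.634
Arc 5: start y=0.000, vy=5.634 → t=1.149, apex=1.618, x_land=57.086, impact vy=-5.634
  bounce: vy ← 0.69·5.634 = 3.887
Arc 6: start y=0.000, vy=3.887 → t=0.793, apex=0.770, x_land=60.415, impact vy=-3.887
  bounce: vy ← 0.69·3.887 = 2.682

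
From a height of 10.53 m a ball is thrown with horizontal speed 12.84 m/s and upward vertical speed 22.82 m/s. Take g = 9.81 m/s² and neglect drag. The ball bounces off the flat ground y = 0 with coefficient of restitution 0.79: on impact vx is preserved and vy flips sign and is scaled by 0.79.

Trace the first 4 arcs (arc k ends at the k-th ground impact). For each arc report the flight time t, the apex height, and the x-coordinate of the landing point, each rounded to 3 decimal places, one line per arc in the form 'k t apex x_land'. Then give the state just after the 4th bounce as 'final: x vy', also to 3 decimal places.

1 5.075 37.072 65.168
2 4.344 23.137 120.941
3 3.432 14.440 165.002
4 2.711 9.012 199.810
final: 199.810 10.505

Arc 1: start y=10.530, vy=22.820 → t=5.075, apex=37.072, x_land=65.168, impact vy=-26.969
  bounce: vy ← 0.79·26.969 = 21.306
Arc 2: start y=0.000, vy=21.306 → t=4.344, apex=23.137, x_land=120.941, impact vy=-21.306
  bounce: vy ← 0.79·21.306 = 16.832
Arc 3: start y=0.000, vy=16.832 → t=3.432, apex=14.440, x_land=165.002, impact vy=-16.832
  bounce: vy ← 0.79·16.832 = 13.297
Arc 4: start y=0.000, vy=13.297 → t=2.711, apex=9.012, x_land=199.810, impact vy=-13.297
  bounce: vy ← 0.79·13.297 = 10.505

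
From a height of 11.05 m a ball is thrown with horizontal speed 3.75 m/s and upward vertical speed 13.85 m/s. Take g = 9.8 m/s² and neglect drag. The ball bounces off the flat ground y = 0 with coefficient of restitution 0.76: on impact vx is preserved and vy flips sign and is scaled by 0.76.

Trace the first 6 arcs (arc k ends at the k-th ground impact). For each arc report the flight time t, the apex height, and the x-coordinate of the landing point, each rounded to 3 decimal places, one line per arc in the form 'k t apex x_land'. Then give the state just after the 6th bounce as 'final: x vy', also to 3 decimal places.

Arc 1: start y=11.050, vy=13.850 → t=3.475, apex=20.837, x_land=13.033, impact vy=-20.209
  bounce: vy ← 0.76·20.209 = 15.359
Arc 2: start y=0.000, vy=15.359 → t=3.134, apex=12.035, x_land=24.787, impact vy=-15.359
  bounce: vy ← 0.76·15.359 = 11.673
Arc 3: start y=0.000, vy=11.673 → t=2.382, apex=6.952, x_land=33.720, impact vy=-11.673
  bounce: vy ← 0.76·11.673 = 8.871
Arc 4: start y=0.000, vy=8.871 → t=1.810, apex=4.015, x_land=40.509, impact vy=-8.871
  bounce: vy ← 0.76·8.871 = 6.742
Arc 5: start y=0.000, vy=6.742 → t=1.376, apex=2.319, x_land=45.669, impact vy=-6.742
  bounce: vy ← 0.76·6.742 = 5.124
Arc 6: start y=0.000, vy=5.124 → t=1.046, apex=1.340, x_land=49.591, impact vy=-5.124
  bounce: vy ← 0.76·5.124 = 3.894

1 3.475 20.837 13.033
2 3.134 12.035 24.787
3 2.382 6.952 33.720
4 1.810 4.015 40.509
5 1.376 2.319 45.669
6 1.046 1.340 49.591
final: 49.591 3.894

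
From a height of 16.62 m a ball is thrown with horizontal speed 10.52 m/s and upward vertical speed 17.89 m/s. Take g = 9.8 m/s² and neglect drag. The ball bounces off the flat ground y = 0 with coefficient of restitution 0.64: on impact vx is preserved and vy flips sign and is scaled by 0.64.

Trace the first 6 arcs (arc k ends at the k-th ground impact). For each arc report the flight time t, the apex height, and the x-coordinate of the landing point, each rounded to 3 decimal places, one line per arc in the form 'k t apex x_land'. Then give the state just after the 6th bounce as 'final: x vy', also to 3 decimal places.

1 4.419 32.949 46.484
2 3.319 13.496 81.402
3 2.124 5.528 103.750
4 1.360 2.264 118.052
5 0.870 0.927 127.206
6 0.557 0.380 133.064
final: 133.064 1.746

Arc 1: start y=16.620, vy=17.890 → t=4.419, apex=32.949, x_land=46.484, impact vy=-25.413
  bounce: vy ← 0.64·25.413 = 16.264
Arc 2: start y=0.000, vy=16.264 → t=3.319, apex=13.496, x_land=81.402, impact vy=-16.264
  bounce: vy ← 0.64·16.264 = 10.409
Arc 3: start y=0.000, vy=10.409 → t=2.124, apex=5.528, x_land=103.750, impact vy=-10.409
  bounce: vy ← 0.64·10.409 = 6.662
Arc 4: start y=0.000, vy=6.662 → t=1.360, apex=2.264, x_land=118.052, impact vy=-6.662
  bounce: vy ← 0.64·6.662 = 4.264
Arc 5: start y=0.000, vy=4.264 → t=0.870, apex=0.927, x_land=127.206, impact vy=-4.264
  bounce: vy ← 0.64·4.264 = 2.729
Arc 6: start y=0.000, vy=2.729 → t=0.557, apex=0.380, x_land=133.064, impact vy=-2.729
  bounce: vy ← 0.64·2.729 = 1.746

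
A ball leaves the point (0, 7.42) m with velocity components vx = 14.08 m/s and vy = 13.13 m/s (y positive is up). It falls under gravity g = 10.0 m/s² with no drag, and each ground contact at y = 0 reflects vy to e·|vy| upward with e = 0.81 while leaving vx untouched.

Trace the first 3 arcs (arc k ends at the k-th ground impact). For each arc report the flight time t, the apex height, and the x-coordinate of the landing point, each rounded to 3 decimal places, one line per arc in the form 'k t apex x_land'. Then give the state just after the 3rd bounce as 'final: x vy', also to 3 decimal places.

1 3.104 16.040 43.705
2 2.902 10.524 84.559
3 2.350 6.905 117.651
final: 117.651 9.519

Arc 1: start y=7.420, vy=13.130 → t=3.104, apex=16.040, x_land=43.705, impact vy=-17.911
  bounce: vy ← 0.81·17.911 = 14.508
Arc 2: start y=0.000, vy=14.508 → t=2.902, apex=10.524, x_land=84.559, impact vy=-14.508
  bounce: vy ← 0.81·14.508 = 11.751
Arc 3: start y=0.000, vy=11.751 → t=2.350, apex=6.905, x_land=117.651, impact vy=-11.751
  bounce: vy ← 0.81·11.751 = 9.519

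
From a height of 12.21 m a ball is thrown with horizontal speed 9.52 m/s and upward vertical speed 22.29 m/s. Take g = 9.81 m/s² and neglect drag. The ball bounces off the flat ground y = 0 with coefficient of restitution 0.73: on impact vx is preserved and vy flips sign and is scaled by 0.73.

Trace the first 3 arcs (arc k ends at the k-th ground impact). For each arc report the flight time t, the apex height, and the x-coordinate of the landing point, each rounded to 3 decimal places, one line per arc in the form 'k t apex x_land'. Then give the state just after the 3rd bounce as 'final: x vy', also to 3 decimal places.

Arc 1: start y=12.210, vy=22.290 → t=5.038, apex=37.533, x_land=47.966, impact vy=-27.137
  bounce: vy ← 0.73·27.137 = 19.810
Arc 2: start y=0.000, vy=19.810 → t=4.039, apex=20.002, x_land=86.414, impact vy=-19.810
  bounce: vy ← 0.73·19.810 = 14.461
Arc 3: start y=0.000, vy=14.461 → t=2.948, apex=10.659, x_land=114.481, impact vy=-14.461
  bounce: vy ← 0.73·14.461 = 10.557

1 5.038 37.533 47.966
2 4.039 20.002 86.414
3 2.948 10.659 114.481
final: 114.481 10.557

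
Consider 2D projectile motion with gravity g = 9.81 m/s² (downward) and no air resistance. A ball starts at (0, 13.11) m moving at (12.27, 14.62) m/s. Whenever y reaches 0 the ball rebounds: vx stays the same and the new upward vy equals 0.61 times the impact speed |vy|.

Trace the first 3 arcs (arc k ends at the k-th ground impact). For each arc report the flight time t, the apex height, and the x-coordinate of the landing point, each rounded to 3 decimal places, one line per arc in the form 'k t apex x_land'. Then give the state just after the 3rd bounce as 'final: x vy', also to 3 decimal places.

Arc 1: start y=13.110, vy=14.620 → t=3.703, apex=24.004, x_land=45.430, impact vy=-21.702
  bounce: vy ← 0.61·21.702 = 13.238
Arc 2: start y=0.000, vy=13.238 → t=2.699, apex=8.932, x_land=78.545, impact vy=-13.238
  bounce: vy ← 0.61·13.238 = 8.075
Arc 3: start y=0.000, vy=8.075 → t=1.646, apex=3.324, x_land=98.745, impact vy=-8.075
  bounce: vy ← 0.61·8.075 = 4.926

1 3.703 24.004 45.430
2 2.699 8.932 78.545
3 1.646 3.324 98.745
final: 98.745 4.926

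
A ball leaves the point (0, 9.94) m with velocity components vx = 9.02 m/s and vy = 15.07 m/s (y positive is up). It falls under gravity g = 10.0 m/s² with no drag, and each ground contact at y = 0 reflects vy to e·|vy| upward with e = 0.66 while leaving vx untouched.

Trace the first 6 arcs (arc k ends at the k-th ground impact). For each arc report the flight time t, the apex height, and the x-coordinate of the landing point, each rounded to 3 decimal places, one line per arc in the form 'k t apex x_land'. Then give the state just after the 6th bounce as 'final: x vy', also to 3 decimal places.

1 3.571 21.295 32.208
2 2.724 9.276 56.780
3 1.798 4.041 72.997
4 1.187 1.760 83.701
5 0.783 0.767 90.765
6 0.517 0.334 95.427
final: 95.427 1.706

Arc 1: start y=9.940, vy=15.070 → t=3.571, apex=21.295, x_land=32.208, impact vy=-20.637
  bounce: vy ← 0.66·20.637 = 13.621
Arc 2: start y=0.000, vy=13.621 → t=2.724, apex=9.276, x_land=56.780, impact vy=-13.621
  bounce: vy ← 0.66·13.621 = 8.990
Arc 3: start y=0.000, vy=8.990 → t=1.798, apex=4.041, x_land=72.997, impact vy=-8.990
  bounce: vy ← 0.66·8.990 = 5.933
Arc 4: start y=0.000, vy=5.933 → t=1.187, apex=1.760, x_land=83.701, impact vy=-5.933
  bounce: vy ← 0.66·5.933 = 3.916
Arc 5: start y=0.000, vy=3.916 → t=0.783, apex=0.767, x_land=90.765, impact vy=-3.916
  bounce: vy ← 0.66·3.916 = 2.584
Arc 6: start y=0.000, vy=2.584 → t=0.517, apex=0.334, x_land=95.427, impact vy=-2.584
  bounce: vy ← 0.66·2.584 = 1.706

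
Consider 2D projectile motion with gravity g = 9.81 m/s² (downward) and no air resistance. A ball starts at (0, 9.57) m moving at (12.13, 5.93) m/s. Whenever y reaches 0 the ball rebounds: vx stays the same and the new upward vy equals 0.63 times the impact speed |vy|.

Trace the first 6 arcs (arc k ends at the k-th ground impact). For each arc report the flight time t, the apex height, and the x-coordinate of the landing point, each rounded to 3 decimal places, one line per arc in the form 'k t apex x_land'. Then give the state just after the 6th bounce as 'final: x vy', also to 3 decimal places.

1 2.126 11.362 25.794
2 1.918 4.510 49.056
3 1.208 1.790 63.711
4 0.761 0.710 72.944
5 0.480 0.282 78.760
6 0.302 0.112 82.425
final: 82.425 0.934

Arc 1: start y=9.570, vy=5.930 → t=2.126, apex=11.362, x_land=25.794, impact vy=-14.931
  bounce: vy ← 0.63·14.931 = 9.406
Arc 2: start y=0.000, vy=9.406 → t=1.918, apex=4.510, x_land=49.056, impact vy=-9.406
  bounce: vy ← 0.63·9.406 = 5.926
Arc 3: start y=0.000, vy=5.926 → t=1.208, apex=1.790, x_land=63.711, impact vy=-5.926
  bounce: vy ← 0.63·5.926 = 3.733
Arc 4: start y=0.000, vy=3.733 → t=0.761, apex=0.710, x_land=72.944, impact vy=-3.733
  bounce: vy ← 0.63·3.733 = 2.352
Arc 5: start y=0.000, vy=2.352 → t=0.480, apex=0.282, x_land=78.760, impact vy=-2.352
  bounce: vy ← 0.63·2.352 = 1.482
Arc 6: start y=0.000, vy=1.482 → t=0.302, apex=0.112, x_land=82.425, impact vy=-1.482
  bounce: vy ← 0.63·1.482 = 0.934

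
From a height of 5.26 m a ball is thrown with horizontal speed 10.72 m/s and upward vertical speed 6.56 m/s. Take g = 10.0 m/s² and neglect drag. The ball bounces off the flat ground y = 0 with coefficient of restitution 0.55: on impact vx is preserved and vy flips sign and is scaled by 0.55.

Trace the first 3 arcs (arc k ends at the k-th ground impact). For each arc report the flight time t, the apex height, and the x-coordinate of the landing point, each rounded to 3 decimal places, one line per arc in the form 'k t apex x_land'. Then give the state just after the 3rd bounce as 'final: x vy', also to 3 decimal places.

Arc 1: start y=5.260, vy=6.560 → t=1.874, apex=7.412, x_land=20.084, impact vy=-12.175
  bounce: vy ← 0.55·12.175 = 6.696
Arc 2: start y=0.000, vy=6.696 → t=1.339, apex=2.242, x_land=34.441, impact vy=-6.696
  bounce: vy ← 0.55·6.696 = 3.683
Arc 3: start y=0.000, vy=3.683 → t=0.737, apex=0.678, x_land=42.337, impact vy=-3.683
  bounce: vy ← 0.55·3.683 = 2.026

1 1.874 7.412 20.084
2 1.339 2.242 34.441
3 0.737 0.678 42.337
final: 42.337 2.026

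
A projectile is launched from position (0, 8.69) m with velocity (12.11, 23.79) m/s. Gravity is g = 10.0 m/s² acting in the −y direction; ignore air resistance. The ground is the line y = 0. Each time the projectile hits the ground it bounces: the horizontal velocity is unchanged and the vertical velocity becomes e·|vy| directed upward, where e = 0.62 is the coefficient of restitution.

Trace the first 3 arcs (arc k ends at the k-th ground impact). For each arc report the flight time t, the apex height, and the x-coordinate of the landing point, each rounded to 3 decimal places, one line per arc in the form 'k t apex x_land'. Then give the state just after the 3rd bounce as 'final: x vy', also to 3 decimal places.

Arc 1: start y=8.690, vy=23.790 → t=5.099, apex=36.988, x_land=61.747, impact vy=-27.199
  bounce: vy ← 0.62·27.199 = 16.863
Arc 2: start y=0.000, vy=16.863 → t=3.373, apex=14.218, x_land=102.590, impact vy=-16.863
  bounce: vy ← 0.62·16.863 = 10.455
Arc 3: start y=0.000, vy=10.455 → t=2.091, apex=5.466, x_land=127.912, impact vy=-10.455
  bounce: vy ← 0.62·10.455 = 6.482

1 5.099 36.988 61.747
2 3.373 14.218 102.590
3 2.091 5.466 127.912
final: 127.912 6.482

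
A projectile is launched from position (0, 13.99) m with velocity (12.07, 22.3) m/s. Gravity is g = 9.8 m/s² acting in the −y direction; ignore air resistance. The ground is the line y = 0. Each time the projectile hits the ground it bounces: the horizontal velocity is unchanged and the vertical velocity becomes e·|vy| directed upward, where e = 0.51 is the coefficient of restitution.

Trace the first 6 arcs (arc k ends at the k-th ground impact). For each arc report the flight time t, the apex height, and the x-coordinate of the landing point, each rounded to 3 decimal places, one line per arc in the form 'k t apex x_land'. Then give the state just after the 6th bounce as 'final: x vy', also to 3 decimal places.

1 5.110 39.362 61.675
2 2.891 10.238 96.569
3 1.474 2.663 114.365
4 0.752 0.693 123.440
5 0.383 0.180 128.069
6 0.196 0.047 130.430
final: 130.430 0.489

Arc 1: start y=13.990, vy=22.300 → t=5.110, apex=39.362, x_land=61.675, impact vy=-27.776
  bounce: vy ← 0.51·27.776 = 14.166
Arc 2: start y=0.000, vy=14.166 → t=2.891, apex=10.238, x_land=96.569, impact vy=-14.166
  bounce: vy ← 0.51·14.166 = 7.224
Arc 3: start y=0.000, vy=7.224 → t=1.474, apex=2.663, x_land=114.365, impact vy=-7.224
  bounce: vy ← 0.51·7.224 = 3.684
Arc 4: start y=0.000, vy=3.684 → t=0.752, apex=0.693, x_land=123.440, impact vy=-3.684
  bounce: vy ← 0.51·3.684 = 1.879
Arc 5: start y=0.000, vy=1.879 → t=0.383, apex=0.180, x_land=128.069, impact vy=-1.879
  bounce: vy ← 0.51·1.879 = 0.958
Arc 6: start y=0.000, vy=0.958 → t=0.196, apex=0.047, x_land=130.430, impact vy=-0.958
  bounce: vy ← 0.51·0.958 = 0.489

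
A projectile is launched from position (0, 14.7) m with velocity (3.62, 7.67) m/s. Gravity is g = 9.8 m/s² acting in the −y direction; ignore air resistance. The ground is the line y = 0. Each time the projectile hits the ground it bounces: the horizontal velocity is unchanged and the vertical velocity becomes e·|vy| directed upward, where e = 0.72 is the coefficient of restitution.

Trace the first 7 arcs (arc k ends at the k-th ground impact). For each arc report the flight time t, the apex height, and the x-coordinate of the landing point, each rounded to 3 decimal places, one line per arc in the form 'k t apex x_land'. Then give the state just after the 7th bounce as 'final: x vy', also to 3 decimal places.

Arc 1: start y=14.700, vy=7.670 → t=2.683, apex=17.701, x_land=9.714, impact vy=-18.627
  bounce: vy ← 0.72·18.627 = 13.411
Arc 2: start y=0.000, vy=13.411 → t=2.737, apex=9.176, x_land=19.621, impact vy=-13.411
  bounce: vy ← 0.72·13.411 = 9.656
Arc 3: start y=0.000, vy=9.656 → t=1.971, apex=4.757, x_land=26.755, impact vy=-9.656
  bounce: vy ← 0.72·9.656 = 6.952
Arc 4: start y=0.000, vy=6.952 → t=1.419, apex=2.466, x_land=31.891, impact vy=-6.952
  bounce: vy ← 0.72·6.952 = 5.006
Arc 5: start y=0.000, vy=5.006 → t=1.022, apex=1.278, x_land=35.589, impact vy=-5.006
  bounce: vy ← 0.72·5.006 = 3.604
Arc 6: start y=0.000, vy=3.604 → t=0.736, apex=0.663, x_land=38.252, impact vy=-3.604
  bounce: vy ← 0.72·3.604 = 2.595
Arc 7: start y=0.000, vy=2.595 → t=0.530, apex=0.344, x_land=40.169, impact vy=-2.595
  bounce: vy ← 0.72·2.595 = 1.868

1 2.683 17.701 9.714
2 2.737 9.176 19.621
3 1.971 4.757 26.755
4 1.419 2.466 31.891
5 1.022 1.278 35.589
6 0.736 0.663 38.252
7 0.530 0.344 40.169
final: 40.169 1.868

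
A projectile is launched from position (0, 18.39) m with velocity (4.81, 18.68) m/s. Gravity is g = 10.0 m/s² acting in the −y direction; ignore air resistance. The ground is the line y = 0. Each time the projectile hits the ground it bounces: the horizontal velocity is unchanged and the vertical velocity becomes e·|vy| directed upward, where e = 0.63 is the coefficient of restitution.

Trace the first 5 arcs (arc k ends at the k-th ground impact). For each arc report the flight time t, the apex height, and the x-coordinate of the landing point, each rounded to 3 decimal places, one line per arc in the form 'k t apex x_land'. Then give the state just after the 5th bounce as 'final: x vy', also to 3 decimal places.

Arc 1: start y=18.390, vy=18.680 → t=4.545, apex=35.837, x_land=21.862, impact vy=-26.772
  bounce: vy ← 0.63·26.772 = 16.866
Arc 2: start y=0.000, vy=16.866 → t=3.373, apex=14.224, x_land=38.088, impact vy=-16.866
  bounce: vy ← 0.63·16.866 = 10.626
Arc 3: start y=0.000, vy=10.626 → t=2.125, apex=5.645, x_land=48.310, impact vy=-10.626
  bounce: vy ← 0.63·10.626 = 6.694
Arc 4: start y=0.000, vy=6.694 → t=1.339, apex=2.241, x_land=54.750, impact vy=-6.694
  bounce: vy ← 0.63·6.694 = 4.217
Arc 5: start y=0.000, vy=4.217 → t=0.843, apex=0.889, x_land=58.807, impact vy=-4.217
  bounce: vy ← 0.63·4.217 = 2.657

1 4.545 35.837 21.862
2 3.373 14.224 38.088
3 2.125 5.645 48.310
4 1.339 2.241 54.750
5 0.843 0.889 58.807
final: 58.807 2.657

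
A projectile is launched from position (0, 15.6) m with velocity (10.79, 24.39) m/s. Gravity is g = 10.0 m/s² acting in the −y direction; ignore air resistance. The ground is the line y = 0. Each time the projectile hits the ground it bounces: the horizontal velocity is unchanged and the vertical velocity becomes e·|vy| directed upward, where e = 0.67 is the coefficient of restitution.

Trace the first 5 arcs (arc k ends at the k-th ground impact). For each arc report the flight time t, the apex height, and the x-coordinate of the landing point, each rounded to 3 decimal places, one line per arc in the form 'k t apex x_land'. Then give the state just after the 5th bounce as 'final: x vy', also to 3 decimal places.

Arc 1: start y=15.600, vy=24.390 → t=5.450, apex=45.344, x_land=58.810, impact vy=-30.114
  bounce: vy ← 0.67·30.114 = 20.177
Arc 2: start y=0.000, vy=20.177 → t=4.035, apex=20.355, x_land=102.351, impact vy=-20.177
  bounce: vy ← 0.67·20.177 = 13.518
Arc 3: start y=0.000, vy=13.518 → t=2.704, apex=9.137, x_land=131.524, impact vy=-13.518
  bounce: vy ← 0.67·13.518 = 9.057
Arc 4: start y=0.000, vy=9.057 → t=1.811, apex=4.102, x_land=151.069, impact vy=-9.057
  bounce: vy ← 0.67·9.057 = 6.068
Arc 5: start y=0.000, vy=6.068 → t=1.214, apex=1.841, x_land=164.165, impact vy=-6.068
  bounce: vy ← 0.67·6.068 = 4.066

1 5.450 45.344 58.810
2 4.035 20.355 102.351
3 2.704 9.137 131.524
4 1.811 4.102 151.069
5 1.214 1.841 164.165
final: 164.165 4.066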